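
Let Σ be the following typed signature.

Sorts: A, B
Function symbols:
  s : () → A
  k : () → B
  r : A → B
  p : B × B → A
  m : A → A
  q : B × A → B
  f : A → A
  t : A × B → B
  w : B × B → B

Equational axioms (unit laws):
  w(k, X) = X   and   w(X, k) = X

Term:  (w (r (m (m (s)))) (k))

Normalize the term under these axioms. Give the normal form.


normal form = (r (m (m (s))))

1. (w (r (m (m (s)))) (k))  →  (r (m (m (s))))


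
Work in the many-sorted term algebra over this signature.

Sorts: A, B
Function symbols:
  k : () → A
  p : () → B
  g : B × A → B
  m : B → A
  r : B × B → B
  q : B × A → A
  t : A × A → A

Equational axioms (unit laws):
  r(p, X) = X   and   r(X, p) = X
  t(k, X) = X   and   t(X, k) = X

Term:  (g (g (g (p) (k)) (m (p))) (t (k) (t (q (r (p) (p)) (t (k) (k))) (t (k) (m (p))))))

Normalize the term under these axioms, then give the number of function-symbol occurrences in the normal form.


size = 13

1. (g (g (g (p) (k)) (m (p))) (t (k) (t (q (r (p) (p)) (t (k) (k))) (t (k) (m (p))))))  →  (g (g (g (p) (k)) (m (p))) (t (q (r (p) (p)) (t (k) (k))) (t (k) (m (p)))))
2. (g (g (g (p) (k)) (m (p))) (t (q (r (p) (p)) (t (k) (k))) (t (k) (m (p)))))  →  (g (g (g (p) (k)) (m (p))) (t (q (p) (t (k) (k))) (t (k) (m (p)))))
3. (g (g (g (p) (k)) (m (p))) (t (q (p) (t (k) (k))) (t (k) (m (p)))))  →  (g (g (g (p) (k)) (m (p))) (t (q (p) (k)) (t (k) (m (p)))))
4. (g (g (g (p) (k)) (m (p))) (t (q (p) (k)) (t (k) (m (p)))))  →  (g (g (g (p) (k)) (m (p))) (t (q (p) (k)) (m (p))))
normal form: (g (g (g (p) (k)) (m (p))) (t (q (p) (k)) (m (p))))


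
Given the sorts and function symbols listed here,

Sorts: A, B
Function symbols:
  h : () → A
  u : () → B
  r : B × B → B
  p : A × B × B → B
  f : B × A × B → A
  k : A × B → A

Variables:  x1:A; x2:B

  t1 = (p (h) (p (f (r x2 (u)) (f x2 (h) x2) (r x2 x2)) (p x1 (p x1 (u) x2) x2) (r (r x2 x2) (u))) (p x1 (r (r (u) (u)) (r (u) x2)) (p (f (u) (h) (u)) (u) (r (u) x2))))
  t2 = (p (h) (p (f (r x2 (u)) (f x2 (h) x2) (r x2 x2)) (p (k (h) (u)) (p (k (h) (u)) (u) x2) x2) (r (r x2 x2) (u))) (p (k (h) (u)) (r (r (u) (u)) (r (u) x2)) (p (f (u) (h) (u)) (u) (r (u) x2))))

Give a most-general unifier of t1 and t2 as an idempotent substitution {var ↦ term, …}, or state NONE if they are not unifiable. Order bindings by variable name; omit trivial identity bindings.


{x1 ↦ (k (h) (u))}


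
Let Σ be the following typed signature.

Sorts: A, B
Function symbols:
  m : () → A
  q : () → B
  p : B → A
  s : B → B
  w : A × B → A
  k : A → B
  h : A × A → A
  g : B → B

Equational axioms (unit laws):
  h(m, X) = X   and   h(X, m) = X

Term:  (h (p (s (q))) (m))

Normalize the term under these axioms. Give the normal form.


normal form = (p (s (q)))

1. (h (p (s (q))) (m))  →  (p (s (q)))


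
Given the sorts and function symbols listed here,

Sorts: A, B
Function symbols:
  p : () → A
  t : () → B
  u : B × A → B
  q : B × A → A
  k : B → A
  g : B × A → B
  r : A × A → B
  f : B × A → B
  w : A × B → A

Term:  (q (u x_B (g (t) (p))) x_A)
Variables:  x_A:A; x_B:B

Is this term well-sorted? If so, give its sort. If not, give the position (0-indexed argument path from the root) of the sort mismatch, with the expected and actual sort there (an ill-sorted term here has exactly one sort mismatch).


ill-sorted at position [0, 1]: expected A, got B

    x_B : B
      (t) : B
      (p) : A
    (g (t) (p)) : B
  (u x_B (g (t) (p))) : ✗ arg 1 at [0, 1] has sort B, expected A
  x_A : A


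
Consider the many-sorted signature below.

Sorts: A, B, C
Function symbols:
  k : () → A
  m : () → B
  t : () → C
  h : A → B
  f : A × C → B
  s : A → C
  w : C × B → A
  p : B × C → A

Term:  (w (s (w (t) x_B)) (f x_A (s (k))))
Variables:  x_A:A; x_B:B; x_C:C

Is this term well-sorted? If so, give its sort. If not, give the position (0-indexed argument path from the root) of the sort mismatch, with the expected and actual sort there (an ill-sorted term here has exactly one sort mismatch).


well-sorted; sort = A

      (t) : C
      x_B : B
    (w (t) x_B) : A
  (s (w (t) x_B)) : C
    x_A : A
      (k) : A
    (s (k)) : C
  (f x_A (s (k))) : B
(w (s (w (t) x_B)) (f x_A (s (k)))) : A


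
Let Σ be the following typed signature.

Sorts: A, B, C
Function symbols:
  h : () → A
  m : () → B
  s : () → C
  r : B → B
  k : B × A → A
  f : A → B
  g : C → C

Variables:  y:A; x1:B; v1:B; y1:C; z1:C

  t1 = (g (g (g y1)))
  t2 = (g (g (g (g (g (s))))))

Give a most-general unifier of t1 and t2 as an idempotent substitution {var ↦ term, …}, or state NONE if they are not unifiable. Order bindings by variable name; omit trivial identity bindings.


{y1 ↦ (g (g (s)))}


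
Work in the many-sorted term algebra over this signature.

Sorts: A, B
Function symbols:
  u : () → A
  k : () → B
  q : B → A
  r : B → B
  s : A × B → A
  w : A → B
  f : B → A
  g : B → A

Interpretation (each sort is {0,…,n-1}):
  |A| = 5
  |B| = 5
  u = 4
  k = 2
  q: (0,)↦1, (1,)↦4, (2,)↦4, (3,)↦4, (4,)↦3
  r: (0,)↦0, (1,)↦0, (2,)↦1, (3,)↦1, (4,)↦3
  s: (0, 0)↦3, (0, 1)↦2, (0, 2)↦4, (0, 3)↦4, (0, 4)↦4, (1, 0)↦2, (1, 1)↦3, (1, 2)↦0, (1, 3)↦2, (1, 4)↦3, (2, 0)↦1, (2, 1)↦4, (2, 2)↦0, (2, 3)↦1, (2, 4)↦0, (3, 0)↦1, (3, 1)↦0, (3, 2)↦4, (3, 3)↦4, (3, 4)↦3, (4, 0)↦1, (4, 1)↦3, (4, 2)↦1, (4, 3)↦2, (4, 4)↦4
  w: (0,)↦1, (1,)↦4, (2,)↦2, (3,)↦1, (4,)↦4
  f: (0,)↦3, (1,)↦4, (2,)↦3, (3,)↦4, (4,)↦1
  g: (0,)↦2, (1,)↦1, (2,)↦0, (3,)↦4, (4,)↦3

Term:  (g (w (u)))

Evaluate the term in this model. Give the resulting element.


value = 3

  u = 4
  (w (u)) = w(4,) = 4
  (g (w (u))) = g(4,) = 3


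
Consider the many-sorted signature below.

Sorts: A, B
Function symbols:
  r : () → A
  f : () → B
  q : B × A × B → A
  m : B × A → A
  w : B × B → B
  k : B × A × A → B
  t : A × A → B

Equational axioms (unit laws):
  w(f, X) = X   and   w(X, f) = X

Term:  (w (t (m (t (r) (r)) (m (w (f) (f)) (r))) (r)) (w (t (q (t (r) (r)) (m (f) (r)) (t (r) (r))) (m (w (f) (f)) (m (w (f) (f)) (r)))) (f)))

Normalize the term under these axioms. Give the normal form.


normal form = (w (t (m (t (r) (r)) (m (f) (r))) (r)) (t (q (t (r) (r)) (m (f) (r)) (t (r) (r))) (m (f) (m (f) (r)))))

1. (w (t (m (t (r) (r)) (m (w (f) (f)) (r))) (r)) (w (t (q (t (r) (r)) (m (f) (r)) (t (r) (r))) (m (w (f) (f)) (m (w (f) (f)) (r)))) (f)))  →  (w (t (m (t (r) (r)) (m (f) (r))) (r)) (w (t (q (t (r) (r)) (m (f) (r)) (t (r) (r))) (m (w (f) (f)) (m (w (f) (f)) (r)))) (f)))
2. (w (t (m (t (r) (r)) (m (f) (r))) (r)) (w (t (q (t (r) (r)) (m (f) (r)) (t (r) (r))) (m (w (f) (f)) (m (w (f) (f)) (r)))) (f)))  →  (w (t (m (t (r) (r)) (m (f) (r))) (r)) (t (q (t (r) (r)) (m (f) (r)) (t (r) (r))) (m (w (f) (f)) (m (w (f) (f)) (r)))))
3. (w (t (m (t (r) (r)) (m (f) (r))) (r)) (t (q (t (r) (r)) (m (f) (r)) (t (r) (r))) (m (w (f) (f)) (m (w (f) (f)) (r)))))  →  (w (t (m (t (r) (r)) (m (f) (r))) (r)) (t (q (t (r) (r)) (m (f) (r)) (t (r) (r))) (m (f) (m (w (f) (f)) (r)))))
4. (w (t (m (t (r) (r)) (m (f) (r))) (r)) (t (q (t (r) (r)) (m (f) (r)) (t (r) (r))) (m (f) (m (w (f) (f)) (r)))))  →  (w (t (m (t (r) (r)) (m (f) (r))) (r)) (t (q (t (r) (r)) (m (f) (r)) (t (r) (r))) (m (f) (m (f) (r)))))


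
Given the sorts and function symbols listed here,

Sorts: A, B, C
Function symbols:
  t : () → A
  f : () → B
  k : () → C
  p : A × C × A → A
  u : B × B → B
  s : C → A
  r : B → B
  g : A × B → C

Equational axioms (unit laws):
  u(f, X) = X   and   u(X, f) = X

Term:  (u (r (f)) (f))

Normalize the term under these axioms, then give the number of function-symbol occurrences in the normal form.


1. (u (r (f)) (f))  →  (r (f))
normal form: (r (f))

size = 2


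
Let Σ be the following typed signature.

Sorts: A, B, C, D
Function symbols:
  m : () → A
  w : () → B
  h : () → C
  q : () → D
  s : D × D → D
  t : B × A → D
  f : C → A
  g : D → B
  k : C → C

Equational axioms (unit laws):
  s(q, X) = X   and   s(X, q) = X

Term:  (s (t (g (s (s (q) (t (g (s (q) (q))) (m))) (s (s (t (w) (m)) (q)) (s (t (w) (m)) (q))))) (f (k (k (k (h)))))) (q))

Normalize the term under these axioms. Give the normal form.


normal form = (t (g (s (t (g (q)) (m)) (s (t (w) (m)) (t (w) (m))))) (f (k (k (k (h))))))

1. (s (t (g (s (s (q) (t (g (s (q) (q))) (m))) (s (s (t (w) (m)) (q)) (s (t (w) (m)) (q))))) (f (k (k (k (h)))))) (q))  →  (t (g (s (s (q) (t (g (s (q) (q))) (m))) (s (s (t (w) (m)) (q)) (s (t (w) (m)) (q))))) (f (k (k (k (h))))))
2. (t (g (s (s (q) (t (g (s (q) (q))) (m))) (s (s (t (w) (m)) (q)) (s (t (w) (m)) (q))))) (f (k (k (k (h))))))  →  (t (g (s (t (g (s (q) (q))) (m)) (s (s (t (w) (m)) (q)) (s (t (w) (m)) (q))))) (f (k (k (k (h))))))
3. (t (g (s (t (g (s (q) (q))) (m)) (s (s (t (w) (m)) (q)) (s (t (w) (m)) (q))))) (f (k (k (k (h))))))  →  (t (g (s (t (g (q)) (m)) (s (s (t (w) (m)) (q)) (s (t (w) (m)) (q))))) (f (k (k (k (h))))))
4. (t (g (s (t (g (q)) (m)) (s (s (t (w) (m)) (q)) (s (t (w) (m)) (q))))) (f (k (k (k (h))))))  →  (t (g (s (t (g (q)) (m)) (s (t (w) (m)) (s (t (w) (m)) (q))))) (f (k (k (k (h))))))
5. (t (g (s (t (g (q)) (m)) (s (t (w) (m)) (s (t (w) (m)) (q))))) (f (k (k (k (h))))))  →  (t (g (s (t (g (q)) (m)) (s (t (w) (m)) (t (w) (m))))) (f (k (k (k (h))))))


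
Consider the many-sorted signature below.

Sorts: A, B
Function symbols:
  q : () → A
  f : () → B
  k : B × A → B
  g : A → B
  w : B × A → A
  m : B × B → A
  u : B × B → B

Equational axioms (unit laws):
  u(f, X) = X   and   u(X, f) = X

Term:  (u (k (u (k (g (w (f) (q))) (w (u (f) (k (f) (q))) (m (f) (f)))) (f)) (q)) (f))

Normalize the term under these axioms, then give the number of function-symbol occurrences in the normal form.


1. (u (k (u (k (g (w (f) (q))) (w (u (f) (k (f) (q))) (m (f) (f)))) (f)) (q)) (f))  →  (k (u (k (g (w (f) (q))) (w (u (f) (k (f) (q))) (m (f) (f)))) (f)) (q))
2. (k (u (k (g (w (f) (q))) (w (u (f) (k (f) (q))) (m (f) (f)))) (f)) (q))  →  (k (k (g (w (f) (q))) (w (u (f) (k (f) (q))) (m (f) (f)))) (q))
3. (k (k (g (w (f) (q))) (w (u (f) (k (f) (q))) (m (f) (f)))) (q))  →  (k (k (g (w (f) (q))) (w (k (f) (q)) (m (f) (f)))) (q))
normal form: (k (k (g (w (f) (q))) (w (k (f) (q)) (m (f) (f)))) (q))

size = 14


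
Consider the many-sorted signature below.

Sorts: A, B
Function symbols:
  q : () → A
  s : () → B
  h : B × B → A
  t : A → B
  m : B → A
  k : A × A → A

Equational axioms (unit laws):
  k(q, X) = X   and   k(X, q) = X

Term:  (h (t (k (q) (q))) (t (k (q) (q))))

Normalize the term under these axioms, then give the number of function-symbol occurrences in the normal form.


1. (h (t (k (q) (q))) (t (k (q) (q))))  →  (h (t (q)) (t (k (q) (q))))
2. (h (t (q)) (t (k (q) (q))))  →  (h (t (q)) (t (q)))
normal form: (h (t (q)) (t (q)))

size = 5


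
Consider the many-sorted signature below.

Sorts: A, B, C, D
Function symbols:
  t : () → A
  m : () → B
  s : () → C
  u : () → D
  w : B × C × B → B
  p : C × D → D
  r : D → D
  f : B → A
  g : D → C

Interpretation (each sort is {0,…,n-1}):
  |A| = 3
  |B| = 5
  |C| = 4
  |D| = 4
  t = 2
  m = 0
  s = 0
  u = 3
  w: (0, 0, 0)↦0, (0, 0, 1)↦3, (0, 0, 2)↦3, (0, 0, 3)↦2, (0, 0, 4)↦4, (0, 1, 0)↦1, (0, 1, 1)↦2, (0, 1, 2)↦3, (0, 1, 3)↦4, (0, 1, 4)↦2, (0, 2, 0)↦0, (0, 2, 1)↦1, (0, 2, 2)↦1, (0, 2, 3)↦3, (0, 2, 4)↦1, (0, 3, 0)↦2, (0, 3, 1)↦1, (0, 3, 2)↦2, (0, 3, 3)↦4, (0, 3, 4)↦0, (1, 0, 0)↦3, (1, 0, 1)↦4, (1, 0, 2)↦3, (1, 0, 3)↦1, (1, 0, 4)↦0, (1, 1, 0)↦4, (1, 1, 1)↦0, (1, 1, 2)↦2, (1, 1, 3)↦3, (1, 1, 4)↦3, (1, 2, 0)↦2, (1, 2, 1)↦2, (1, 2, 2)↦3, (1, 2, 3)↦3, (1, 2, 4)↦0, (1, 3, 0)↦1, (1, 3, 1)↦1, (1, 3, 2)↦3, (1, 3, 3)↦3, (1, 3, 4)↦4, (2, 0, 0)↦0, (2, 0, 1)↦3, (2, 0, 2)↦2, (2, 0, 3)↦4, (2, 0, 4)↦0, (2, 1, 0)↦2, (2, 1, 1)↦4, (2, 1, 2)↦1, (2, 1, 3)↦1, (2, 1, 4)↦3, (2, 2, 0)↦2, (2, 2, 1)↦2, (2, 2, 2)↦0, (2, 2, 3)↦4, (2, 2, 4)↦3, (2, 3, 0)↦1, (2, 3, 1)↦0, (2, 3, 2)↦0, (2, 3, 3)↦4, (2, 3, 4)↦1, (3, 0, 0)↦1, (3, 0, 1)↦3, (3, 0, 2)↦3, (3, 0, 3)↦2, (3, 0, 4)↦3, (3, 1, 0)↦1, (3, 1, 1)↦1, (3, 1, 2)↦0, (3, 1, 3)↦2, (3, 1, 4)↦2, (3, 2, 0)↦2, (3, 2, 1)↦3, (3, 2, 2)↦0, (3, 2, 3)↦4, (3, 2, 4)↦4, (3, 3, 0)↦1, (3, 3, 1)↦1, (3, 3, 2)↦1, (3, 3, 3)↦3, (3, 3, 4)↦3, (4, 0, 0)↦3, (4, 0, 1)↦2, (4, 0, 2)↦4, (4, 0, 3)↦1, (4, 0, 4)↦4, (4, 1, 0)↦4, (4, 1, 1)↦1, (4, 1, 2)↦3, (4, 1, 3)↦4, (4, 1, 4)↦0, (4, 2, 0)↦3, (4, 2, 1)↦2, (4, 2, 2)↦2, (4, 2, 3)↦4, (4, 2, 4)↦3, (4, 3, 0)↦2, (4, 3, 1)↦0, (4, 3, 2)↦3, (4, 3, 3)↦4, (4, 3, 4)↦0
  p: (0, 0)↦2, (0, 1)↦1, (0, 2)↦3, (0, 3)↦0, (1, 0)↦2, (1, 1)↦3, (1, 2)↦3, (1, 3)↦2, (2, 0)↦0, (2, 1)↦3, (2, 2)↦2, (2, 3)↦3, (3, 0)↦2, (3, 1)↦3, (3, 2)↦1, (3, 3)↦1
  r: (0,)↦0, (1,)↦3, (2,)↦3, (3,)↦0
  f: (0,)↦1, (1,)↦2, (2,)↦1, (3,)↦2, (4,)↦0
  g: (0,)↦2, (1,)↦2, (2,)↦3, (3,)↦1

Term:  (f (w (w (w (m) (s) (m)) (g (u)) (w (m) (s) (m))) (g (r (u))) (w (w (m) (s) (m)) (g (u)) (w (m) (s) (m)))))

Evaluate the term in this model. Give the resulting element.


  m = 0
  s = 0
  m = 0
  (w (m) (s) (m)) = w(0, 0, 0) = 0
  u = 3
  (g (u)) = g(3,) = 1
  m = 0
  s = 0
  m = 0
  (w (m) (s) (m)) = w(0, 0, 0) = 0
  (w (w (m) (s) (m)) (g (u)) (w (m) (s) (m))) = w(0, 1, 0) = 1
  u = 3
  (r (u)) = r(3,) = 0
  (g (r (u))) = g(0,) = 2
  m = 0
  s = 0
  m = 0
  (w (m) (s) (m)) = w(0, 0, 0) = 0
  u = 3
  (g (u)) = g(3,) = 1
  m = 0
  s = 0
  m = 0
  (w (m) (s) (m)) = w(0, 0, 0) = 0
  (w (w (m) (s) (m)) (g (u)) (w (m) (s) (m))) = w(0, 1, 0) = 1
  (w (w (w (m) (s) (m)) (g (u)) (w (m) (s) (m))) (g (r (u))) (w (w (m) (s) (m)) (g (u)) (w (m) (s) (m)))) = w(1, 2, 1) = 2
  (f (w (w (w (m) (s) (m)) (g (u)) (w (m) (s) (m))) (g (r (u))) (w (w (m) (s) (m)) (g (u)) (w (m) (s) (m))))) = f(2,) = 1

value = 1


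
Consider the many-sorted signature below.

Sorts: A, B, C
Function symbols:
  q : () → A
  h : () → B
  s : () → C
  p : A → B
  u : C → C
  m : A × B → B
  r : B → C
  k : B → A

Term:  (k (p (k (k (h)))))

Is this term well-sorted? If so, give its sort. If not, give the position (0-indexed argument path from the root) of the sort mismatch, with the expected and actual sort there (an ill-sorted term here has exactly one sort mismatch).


        (h) : B
      (k (h)) : A
    (k (k (h))) : ✗ arg 0 at [0, 0, 0] has sort A, expected B

ill-sorted at position [0, 0, 0]: expected B, got A


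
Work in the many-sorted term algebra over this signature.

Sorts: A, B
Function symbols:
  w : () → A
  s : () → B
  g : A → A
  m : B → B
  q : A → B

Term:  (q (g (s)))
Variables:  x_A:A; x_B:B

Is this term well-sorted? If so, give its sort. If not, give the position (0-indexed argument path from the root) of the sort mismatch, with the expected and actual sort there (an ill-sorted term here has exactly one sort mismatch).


    (s) : B
  (g (s)) : ✗ arg 0 at [0, 0] has sort B, expected A

ill-sorted at position [0, 0]: expected A, got B


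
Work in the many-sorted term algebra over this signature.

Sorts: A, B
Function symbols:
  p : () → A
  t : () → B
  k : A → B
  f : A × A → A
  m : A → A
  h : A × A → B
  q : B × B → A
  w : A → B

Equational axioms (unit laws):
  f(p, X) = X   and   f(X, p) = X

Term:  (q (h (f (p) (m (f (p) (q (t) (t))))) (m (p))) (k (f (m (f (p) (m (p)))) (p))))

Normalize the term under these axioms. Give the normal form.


1. (q (h (f (p) (m (f (p) (q (t) (t))))) (m (p))) (k (f (m (f (p) (m (p)))) (p))))  →  (q (h (m (f (p) (q (t) (t)))) (m (p))) (k (f (m (f (p) (m (p)))) (p))))
2. (q (h (m (f (p) (q (t) (t)))) (m (p))) (k (f (m (f (p) (m (p)))) (p))))  →  (q (h (m (q (t) (t))) (m (p))) (k (f (m (f (p) (m (p)))) (p))))
3. (q (h (m (q (t) (t))) (m (p))) (k (f (m (f (p) (m (p)))) (p))))  →  (q (h (m (q (t) (t))) (m (p))) (k (m (f (p) (m (p))))))
4. (q (h (m (q (t) (t))) (m (p))) (k (m (f (p) (m (p))))))  →  (q (h (m (q (t) (t))) (m (p))) (k (m (m (p)))))

normal form = (q (h (m (q (t) (t))) (m (p))) (k (m (m (p)))))


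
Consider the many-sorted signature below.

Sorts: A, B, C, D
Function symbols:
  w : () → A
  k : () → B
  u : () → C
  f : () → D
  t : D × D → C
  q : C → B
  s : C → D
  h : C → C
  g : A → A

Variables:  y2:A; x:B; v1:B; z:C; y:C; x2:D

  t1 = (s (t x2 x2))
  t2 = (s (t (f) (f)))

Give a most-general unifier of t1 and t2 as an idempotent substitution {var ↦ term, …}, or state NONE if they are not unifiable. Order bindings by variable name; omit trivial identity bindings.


{x2 ↦ (f)}


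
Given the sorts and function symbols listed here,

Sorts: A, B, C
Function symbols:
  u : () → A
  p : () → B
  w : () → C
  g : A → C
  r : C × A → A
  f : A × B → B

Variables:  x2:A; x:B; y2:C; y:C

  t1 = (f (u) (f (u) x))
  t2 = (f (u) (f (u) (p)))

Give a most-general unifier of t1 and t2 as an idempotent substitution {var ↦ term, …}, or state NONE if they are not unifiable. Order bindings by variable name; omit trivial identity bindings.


{x ↦ (p)}


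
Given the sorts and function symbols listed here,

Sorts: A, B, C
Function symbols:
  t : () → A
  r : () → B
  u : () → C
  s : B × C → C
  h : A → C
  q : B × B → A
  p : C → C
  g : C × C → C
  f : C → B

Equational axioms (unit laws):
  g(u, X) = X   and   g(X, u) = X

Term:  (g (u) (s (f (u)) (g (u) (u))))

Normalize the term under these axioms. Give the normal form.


1. (g (u) (s (f (u)) (g (u) (u))))  →  (s (f (u)) (g (u) (u)))
2. (s (f (u)) (g (u) (u)))  →  (s (f (u)) (u))

normal form = (s (f (u)) (u))


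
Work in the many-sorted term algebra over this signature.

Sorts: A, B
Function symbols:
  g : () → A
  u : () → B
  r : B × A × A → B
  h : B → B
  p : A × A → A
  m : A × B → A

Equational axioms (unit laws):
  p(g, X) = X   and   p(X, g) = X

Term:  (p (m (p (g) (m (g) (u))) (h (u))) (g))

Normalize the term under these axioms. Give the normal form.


normal form = (m (m (g) (u)) (h (u)))

1. (p (m (p (g) (m (g) (u))) (h (u))) (g))  →  (m (p (g) (m (g) (u))) (h (u)))
2. (m (p (g) (m (g) (u))) (h (u)))  →  (m (m (g) (u)) (h (u)))


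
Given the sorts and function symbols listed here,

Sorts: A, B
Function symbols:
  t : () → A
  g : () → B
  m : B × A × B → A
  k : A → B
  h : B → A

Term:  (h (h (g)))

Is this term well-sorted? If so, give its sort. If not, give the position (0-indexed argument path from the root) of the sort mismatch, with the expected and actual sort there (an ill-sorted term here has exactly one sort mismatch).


    (g) : B
  (h (g)) : A
(h (h (g))) : ✗ arg 0 at [0] has sort A, expected B

ill-sorted at position [0]: expected B, got A


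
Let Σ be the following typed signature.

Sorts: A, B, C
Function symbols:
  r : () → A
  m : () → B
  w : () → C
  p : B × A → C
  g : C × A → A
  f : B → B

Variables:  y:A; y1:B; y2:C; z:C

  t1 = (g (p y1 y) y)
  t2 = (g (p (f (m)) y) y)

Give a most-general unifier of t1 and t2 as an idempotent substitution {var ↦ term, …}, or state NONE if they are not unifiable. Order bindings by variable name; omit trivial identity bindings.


{y1 ↦ (f (m))}


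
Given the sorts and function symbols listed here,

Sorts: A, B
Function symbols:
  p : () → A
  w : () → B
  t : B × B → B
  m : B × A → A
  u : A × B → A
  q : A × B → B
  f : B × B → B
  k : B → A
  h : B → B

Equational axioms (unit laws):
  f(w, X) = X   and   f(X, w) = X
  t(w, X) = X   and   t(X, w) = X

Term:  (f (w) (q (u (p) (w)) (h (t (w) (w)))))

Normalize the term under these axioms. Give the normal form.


1. (f (w) (q (u (p) (w)) (h (t (w) (w)))))  →  (q (u (p) (w)) (h (t (w) (w))))
2. (q (u (p) (w)) (h (t (w) (w))))  →  (q (u (p) (w)) (h (w)))

normal form = (q (u (p) (w)) (h (w)))


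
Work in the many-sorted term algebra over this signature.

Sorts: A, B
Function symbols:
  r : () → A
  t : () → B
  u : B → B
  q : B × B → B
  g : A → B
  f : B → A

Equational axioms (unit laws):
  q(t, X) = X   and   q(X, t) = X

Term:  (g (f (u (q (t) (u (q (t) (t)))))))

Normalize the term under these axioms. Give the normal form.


normal form = (g (f (u (u (t)))))

1. (g (f (u (q (t) (u (q (t) (t)))))))  →  (g (f (u (u (q (t) (t))))))
2. (g (f (u (u (q (t) (t))))))  →  (g (f (u (u (t)))))


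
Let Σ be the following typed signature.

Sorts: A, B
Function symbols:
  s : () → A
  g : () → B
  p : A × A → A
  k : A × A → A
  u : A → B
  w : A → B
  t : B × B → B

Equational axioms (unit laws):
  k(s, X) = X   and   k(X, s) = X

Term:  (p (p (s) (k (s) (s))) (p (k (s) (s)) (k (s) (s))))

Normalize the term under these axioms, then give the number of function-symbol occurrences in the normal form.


1. (p (p (s) (k (s) (s))) (p (k (s) (s)) (k (s) (s))))  →  (p (p (s) (s)) (p (k (s) (s)) (k (s) (s))))
2. (p (p (s) (s)) (p (k (s) (s)) (k (s) (s))))  →  (p (p (s) (s)) (p (s) (k (s) (s))))
3. (p (p (s) (s)) (p (s) (k (s) (s))))  →  (p (p (s) (s)) (p (s) (s)))
normal form: (p (p (s) (s)) (p (s) (s)))

size = 7


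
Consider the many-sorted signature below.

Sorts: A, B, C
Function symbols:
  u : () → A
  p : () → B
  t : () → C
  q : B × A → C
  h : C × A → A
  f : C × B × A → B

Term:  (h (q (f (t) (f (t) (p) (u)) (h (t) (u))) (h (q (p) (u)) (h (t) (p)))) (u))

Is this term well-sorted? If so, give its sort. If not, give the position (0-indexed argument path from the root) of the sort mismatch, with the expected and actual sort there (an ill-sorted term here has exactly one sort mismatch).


      (t) : C
        (t) : C
        (p) : B
        (u) : A
      (f (t) (p) (u)) : B
        (t) : C
        (u) : A
      (h (t) (u)) : A
    (f (t) (f (t) (p) (u)) (h (t) (u))) : B
        (p) : B
        (u) : A
      (q (p) (u)) : C
        (t) : C
        (p) : B
      (h (t) (p)) : ✗ arg 1 at [0, 1, 1, 1] has sort B, expected A
  (u) : A

ill-sorted at position [0, 1, 1, 1]: expected A, got B


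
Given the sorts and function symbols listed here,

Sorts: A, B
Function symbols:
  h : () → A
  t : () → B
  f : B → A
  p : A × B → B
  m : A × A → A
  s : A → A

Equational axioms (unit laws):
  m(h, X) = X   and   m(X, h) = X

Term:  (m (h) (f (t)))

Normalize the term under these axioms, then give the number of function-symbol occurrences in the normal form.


1. (m (h) (f (t)))  →  (f (t))
normal form: (f (t))

size = 2


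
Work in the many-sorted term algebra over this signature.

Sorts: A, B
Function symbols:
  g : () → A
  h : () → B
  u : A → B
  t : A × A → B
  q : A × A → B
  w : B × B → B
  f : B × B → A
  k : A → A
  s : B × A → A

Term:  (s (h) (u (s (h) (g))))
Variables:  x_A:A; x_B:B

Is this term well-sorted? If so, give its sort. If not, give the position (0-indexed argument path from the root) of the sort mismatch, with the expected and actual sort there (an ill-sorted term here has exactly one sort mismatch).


  (h) : B
      (h) : B
      (g) : A
    (s (h) (g)) : A
  (u (s (h) (g))) : B
(s (h) (u (s (h) (g)))) : ✗ arg 1 at [1] has sort B, expected A

ill-sorted at position [1]: expected A, got B


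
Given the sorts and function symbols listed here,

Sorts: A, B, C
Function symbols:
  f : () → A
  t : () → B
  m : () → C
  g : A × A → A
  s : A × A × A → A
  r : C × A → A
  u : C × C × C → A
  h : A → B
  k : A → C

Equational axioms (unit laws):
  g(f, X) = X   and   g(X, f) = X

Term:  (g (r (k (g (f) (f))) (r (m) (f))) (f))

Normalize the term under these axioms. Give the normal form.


1. (g (r (k (g (f) (f))) (r (m) (f))) (f))  →  (r (k (g (f) (f))) (r (m) (f)))
2. (r (k (g (f) (f))) (r (m) (f)))  →  (r (k (f)) (r (m) (f)))

normal form = (r (k (f)) (r (m) (f)))


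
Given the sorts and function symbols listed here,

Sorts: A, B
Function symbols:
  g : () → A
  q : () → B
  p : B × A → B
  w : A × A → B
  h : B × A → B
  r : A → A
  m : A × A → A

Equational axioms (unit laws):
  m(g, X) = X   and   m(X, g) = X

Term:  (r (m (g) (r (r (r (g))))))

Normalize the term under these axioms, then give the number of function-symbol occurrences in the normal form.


size = 5

1. (r (m (g) (r (r (r (g))))))  →  (r (r (r (r (g)))))
normal form: (r (r (r (r (g)))))


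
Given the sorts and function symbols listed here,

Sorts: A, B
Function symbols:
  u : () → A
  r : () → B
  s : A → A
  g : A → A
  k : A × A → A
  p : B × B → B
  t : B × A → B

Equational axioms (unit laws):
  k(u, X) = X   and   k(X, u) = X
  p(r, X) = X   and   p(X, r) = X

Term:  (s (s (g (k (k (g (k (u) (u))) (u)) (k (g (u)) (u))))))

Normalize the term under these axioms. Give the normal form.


normal form = (s (s (g (k (g (u)) (g (u))))))

1. (s (s (g (k (k (g (k (u) (u))) (u)) (k (g (u)) (u))))))  →  (s (s (g (k (g (k (u) (u))) (k (g (u)) (u))))))
2. (s (s (g (k (g (k (u) (u))) (k (g (u)) (u))))))  →  (s (s (g (k (g (u)) (k (g (u)) (u))))))
3. (s (s (g (k (g (u)) (k (g (u)) (u))))))  →  (s (s (g (k (g (u)) (g (u))))))


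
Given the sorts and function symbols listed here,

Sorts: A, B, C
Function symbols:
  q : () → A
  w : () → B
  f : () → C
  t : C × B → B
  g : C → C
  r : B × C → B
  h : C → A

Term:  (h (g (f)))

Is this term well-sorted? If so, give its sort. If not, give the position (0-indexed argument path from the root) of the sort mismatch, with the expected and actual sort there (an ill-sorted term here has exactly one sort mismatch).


well-sorted; sort = A

    (f) : C
  (g (f)) : C
(h (g (f))) : A


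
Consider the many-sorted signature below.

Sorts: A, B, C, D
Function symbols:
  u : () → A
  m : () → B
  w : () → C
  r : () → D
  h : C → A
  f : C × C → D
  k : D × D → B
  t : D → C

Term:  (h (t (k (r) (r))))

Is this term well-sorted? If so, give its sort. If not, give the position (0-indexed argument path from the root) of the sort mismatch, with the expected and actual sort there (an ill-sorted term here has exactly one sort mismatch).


      (r) : D
      (r) : D
    (k (r) (r)) : B
  (t (k (r) (r))) : ✗ arg 0 at [0, 0] has sort B, expected D

ill-sorted at position [0, 0]: expected D, got B


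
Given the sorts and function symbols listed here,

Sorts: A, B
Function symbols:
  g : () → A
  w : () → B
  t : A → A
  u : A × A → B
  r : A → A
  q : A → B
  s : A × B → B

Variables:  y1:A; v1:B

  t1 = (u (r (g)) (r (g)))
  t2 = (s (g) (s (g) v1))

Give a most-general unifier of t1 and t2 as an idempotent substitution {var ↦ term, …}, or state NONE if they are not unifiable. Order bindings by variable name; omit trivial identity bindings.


NONE (not unifiable)

head clash or occurs-check failure — not unifiable


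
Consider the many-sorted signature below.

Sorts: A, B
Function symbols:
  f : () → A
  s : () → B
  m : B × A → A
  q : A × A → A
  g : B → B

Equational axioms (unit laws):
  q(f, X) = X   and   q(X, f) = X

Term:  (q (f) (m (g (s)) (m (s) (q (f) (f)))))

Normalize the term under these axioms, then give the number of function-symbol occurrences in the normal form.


1. (q (f) (m (g (s)) (m (s) (q (f) (f)))))  →  (m (g (s)) (m (s) (q (f) (f))))
2. (m (g (s)) (m (s) (q (f) (f))))  →  (m (g (s)) (m (s) (f)))
normal form: (m (g (s)) (m (s) (f)))

size = 6


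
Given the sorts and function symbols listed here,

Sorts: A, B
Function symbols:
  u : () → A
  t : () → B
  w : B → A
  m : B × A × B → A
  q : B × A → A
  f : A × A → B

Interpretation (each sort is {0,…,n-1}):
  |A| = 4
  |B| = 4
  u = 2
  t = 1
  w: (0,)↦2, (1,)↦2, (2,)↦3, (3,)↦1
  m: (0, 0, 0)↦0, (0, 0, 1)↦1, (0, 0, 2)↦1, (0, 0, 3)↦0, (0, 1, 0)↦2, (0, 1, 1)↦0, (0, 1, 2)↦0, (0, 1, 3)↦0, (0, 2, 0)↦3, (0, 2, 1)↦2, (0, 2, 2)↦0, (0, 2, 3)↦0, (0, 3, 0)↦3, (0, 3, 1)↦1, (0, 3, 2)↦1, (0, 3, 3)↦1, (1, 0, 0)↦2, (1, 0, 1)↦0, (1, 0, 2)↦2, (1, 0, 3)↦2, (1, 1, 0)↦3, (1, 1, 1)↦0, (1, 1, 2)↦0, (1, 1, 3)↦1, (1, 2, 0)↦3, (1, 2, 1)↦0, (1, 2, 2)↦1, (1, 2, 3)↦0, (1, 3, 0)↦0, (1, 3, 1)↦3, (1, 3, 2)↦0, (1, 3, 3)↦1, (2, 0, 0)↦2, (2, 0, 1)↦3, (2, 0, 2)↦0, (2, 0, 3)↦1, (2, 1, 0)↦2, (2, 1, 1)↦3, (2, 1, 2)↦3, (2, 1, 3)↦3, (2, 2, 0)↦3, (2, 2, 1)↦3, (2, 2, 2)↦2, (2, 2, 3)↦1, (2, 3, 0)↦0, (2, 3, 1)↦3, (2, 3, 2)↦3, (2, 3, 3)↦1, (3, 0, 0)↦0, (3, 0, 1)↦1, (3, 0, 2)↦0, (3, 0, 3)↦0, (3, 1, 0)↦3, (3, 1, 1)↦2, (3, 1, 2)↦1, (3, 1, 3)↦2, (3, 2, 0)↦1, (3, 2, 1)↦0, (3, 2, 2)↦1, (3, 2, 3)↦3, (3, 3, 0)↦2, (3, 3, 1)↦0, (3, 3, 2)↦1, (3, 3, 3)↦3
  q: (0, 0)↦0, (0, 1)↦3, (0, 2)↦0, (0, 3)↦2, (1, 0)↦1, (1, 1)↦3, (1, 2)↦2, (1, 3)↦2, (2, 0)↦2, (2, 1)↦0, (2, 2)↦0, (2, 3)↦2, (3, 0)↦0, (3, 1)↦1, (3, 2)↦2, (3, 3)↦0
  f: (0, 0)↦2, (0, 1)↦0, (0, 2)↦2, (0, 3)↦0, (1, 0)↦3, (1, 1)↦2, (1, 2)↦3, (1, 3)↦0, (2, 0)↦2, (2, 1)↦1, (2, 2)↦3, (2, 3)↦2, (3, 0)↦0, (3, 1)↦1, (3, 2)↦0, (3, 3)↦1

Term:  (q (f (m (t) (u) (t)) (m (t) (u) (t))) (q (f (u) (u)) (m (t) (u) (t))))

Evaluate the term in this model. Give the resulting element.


  t = 1
  u = 2
  t = 1
  (m (t) (u) (t)) = m(1, 2, 1) = 0
  t = 1
  u = 2
  t = 1
  (m (t) (u) (t)) = m(1, 2, 1) = 0
  (f (m (t) (u) (t)) (m (t) (u) (t))) = f(0, 0) = 2
  u = 2
  u = 2
  (f (u) (u)) = f(2, 2) = 3
  t = 1
  u = 2
  t = 1
  (m (t) (u) (t)) = m(1, 2, 1) = 0
  (q (f (u) (u)) (m (t) (u) (t))) = q(3, 0) = 0
  (q (f (m (t) (u) (t)) (m (t) (u) (t))) (q (f (u) (u)) (m (t) (u) (t)))) = q(2, 0) = 2

value = 2


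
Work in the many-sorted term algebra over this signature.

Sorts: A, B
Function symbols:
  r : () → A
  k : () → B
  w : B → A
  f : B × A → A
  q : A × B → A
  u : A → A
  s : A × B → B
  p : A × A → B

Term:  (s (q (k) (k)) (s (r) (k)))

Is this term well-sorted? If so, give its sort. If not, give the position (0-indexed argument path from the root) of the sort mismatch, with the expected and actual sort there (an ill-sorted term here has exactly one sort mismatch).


ill-sorted at position [0, 0]: expected A, got B

    (k) : B
    (k) : B
  (q (k) (k)) : ✗ arg 0 at [0, 0] has sort B, expected A
    (r) : A
    (k) : B
  (s (r) (k)) : B


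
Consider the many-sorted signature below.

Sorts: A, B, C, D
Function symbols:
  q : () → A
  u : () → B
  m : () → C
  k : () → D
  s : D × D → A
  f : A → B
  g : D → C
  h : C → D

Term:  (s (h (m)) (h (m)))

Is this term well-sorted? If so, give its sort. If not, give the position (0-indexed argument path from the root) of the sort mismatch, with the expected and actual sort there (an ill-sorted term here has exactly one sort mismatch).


    (m) : C
  (h (m)) : D
    (m) : C
  (h (m)) : D
(s (h (m)) (h (m))) : A

well-sorted; sort = A


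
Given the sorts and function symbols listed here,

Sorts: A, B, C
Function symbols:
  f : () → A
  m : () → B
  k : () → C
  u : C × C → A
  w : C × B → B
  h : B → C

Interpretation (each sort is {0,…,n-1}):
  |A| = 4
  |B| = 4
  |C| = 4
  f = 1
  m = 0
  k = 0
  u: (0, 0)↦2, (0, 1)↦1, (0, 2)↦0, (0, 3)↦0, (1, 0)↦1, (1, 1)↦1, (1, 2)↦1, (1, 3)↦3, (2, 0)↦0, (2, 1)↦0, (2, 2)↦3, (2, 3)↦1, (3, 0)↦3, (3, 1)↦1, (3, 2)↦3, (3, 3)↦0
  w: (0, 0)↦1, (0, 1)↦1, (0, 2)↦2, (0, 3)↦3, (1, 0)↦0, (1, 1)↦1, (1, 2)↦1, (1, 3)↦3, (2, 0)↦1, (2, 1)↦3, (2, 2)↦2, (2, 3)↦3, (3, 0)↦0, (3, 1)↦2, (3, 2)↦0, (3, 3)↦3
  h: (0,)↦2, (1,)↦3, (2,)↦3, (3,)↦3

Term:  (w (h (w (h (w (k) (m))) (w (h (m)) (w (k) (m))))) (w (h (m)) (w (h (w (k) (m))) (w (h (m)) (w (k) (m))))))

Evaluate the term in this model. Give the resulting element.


  k = 0
  m = 0
  (w (k) (m)) = w(0, 0) = 1
  (h (w (k) (m))) = h(1,) = 3
  m = 0
  (h (m)) = h(0,) = 2
  k = 0
  m = 0
  (w (k) (m)) = w(0, 0) = 1
  (w (h (m)) (w (k) (m))) = w(2, 1) = 3
  (w (h (w (k) (m))) (w (h (m)) (w (k) (m)))) = w(3, 3) = 3
  (h (w (h (w (k) (m))) (w (h (m)) (w (k) (m))))) = h(3,) = 3
  m = 0
  (h (m)) = h(0,) = 2
  k = 0
  m = 0
  (w (k) (m)) = w(0, 0) = 1
  (h (w (k) (m))) = h(1,) = 3
  m = 0
  (h (m)) = h(0,) = 2
  k = 0
  m = 0
  (w (k) (m)) = w(0, 0) = 1
  (w (h (m)) (w (k) (m))) = w(2, 1) = 3
  (w (h (w (k) (m))) (w (h (m)) (w (k) (m)))) = w(3, 3) = 3
  (w (h (m)) (w (h (w (k) (m))) (w (h (m)) (w (k) (m))))) = w(2, 3) = 3
  (w (h (w (h (w (k) (m))) (w (h (m)) (w (k) (m))))) (w (h (m)) (w (h (w (k) (m))) (w (h (m)) (w (k) (m)))))) = w(3, 3) = 3

value = 3


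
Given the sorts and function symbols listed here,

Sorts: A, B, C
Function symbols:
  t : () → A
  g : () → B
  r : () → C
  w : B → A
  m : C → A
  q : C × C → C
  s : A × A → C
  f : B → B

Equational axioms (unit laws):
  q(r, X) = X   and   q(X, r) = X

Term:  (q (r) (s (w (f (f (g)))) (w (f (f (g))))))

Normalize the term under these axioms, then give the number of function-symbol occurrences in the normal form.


1. (q (r) (s (w (f (f (g)))) (w (f (f (g))))))  →  (s (w (f (f (g)))) (w (f (f (g)))))
normal form: (s (w (f (f (g)))) (w (f (f (g)))))

size = 9


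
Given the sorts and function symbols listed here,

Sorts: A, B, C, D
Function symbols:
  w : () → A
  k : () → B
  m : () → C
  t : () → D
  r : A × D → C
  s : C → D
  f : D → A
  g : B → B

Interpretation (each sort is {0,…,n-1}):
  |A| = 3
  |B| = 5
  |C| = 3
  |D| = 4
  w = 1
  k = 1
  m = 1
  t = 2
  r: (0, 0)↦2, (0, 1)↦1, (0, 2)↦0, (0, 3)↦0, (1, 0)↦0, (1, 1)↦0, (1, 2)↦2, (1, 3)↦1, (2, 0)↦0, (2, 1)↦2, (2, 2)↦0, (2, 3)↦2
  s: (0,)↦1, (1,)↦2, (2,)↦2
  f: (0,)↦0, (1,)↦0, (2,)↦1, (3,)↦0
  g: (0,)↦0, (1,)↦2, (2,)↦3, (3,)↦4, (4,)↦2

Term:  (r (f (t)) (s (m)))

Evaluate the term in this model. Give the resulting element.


  t = 2
  (f (t)) = f(2,) = 1
  m = 1
  (s (m)) = s(1,) = 2
  (r (f (t)) (s (m))) = r(1, 2) = 2

value = 2


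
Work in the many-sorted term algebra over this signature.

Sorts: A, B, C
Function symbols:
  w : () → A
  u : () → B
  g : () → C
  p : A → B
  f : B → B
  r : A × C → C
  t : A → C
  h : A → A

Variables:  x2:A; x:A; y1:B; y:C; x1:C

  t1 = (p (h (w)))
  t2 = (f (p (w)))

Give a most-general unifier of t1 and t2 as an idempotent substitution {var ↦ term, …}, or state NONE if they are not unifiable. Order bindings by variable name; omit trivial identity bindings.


NONE (not unifiable)

head clash or occurs-check failure — not unifiable


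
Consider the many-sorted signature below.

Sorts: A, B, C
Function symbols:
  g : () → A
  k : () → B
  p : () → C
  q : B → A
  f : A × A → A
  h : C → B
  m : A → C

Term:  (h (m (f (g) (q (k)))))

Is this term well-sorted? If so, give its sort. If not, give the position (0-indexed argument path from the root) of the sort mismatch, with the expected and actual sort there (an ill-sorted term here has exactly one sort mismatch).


      (g) : A
        (k) : B
      (q (k)) : A
    (f (g) (q (k))) : A
  (m (f (g) (q (k)))) : C
(h (m (f (g) (q (k))))) : B

well-sorted; sort = B


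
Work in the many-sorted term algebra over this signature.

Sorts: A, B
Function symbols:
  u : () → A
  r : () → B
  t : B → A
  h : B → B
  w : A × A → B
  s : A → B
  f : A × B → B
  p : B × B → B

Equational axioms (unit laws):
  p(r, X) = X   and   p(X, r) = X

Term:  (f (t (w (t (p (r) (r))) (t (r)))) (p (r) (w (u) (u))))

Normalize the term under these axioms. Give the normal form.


normal form = (f (t (w (t (r)) (t (r)))) (w (u) (u)))

1. (f (t (w (t (p (r) (r))) (t (r)))) (p (r) (w (u) (u))))  →  (f (t (w (t (r)) (t (r)))) (p (r) (w (u) (u))))
2. (f (t (w (t (r)) (t (r)))) (p (r) (w (u) (u))))  →  (f (t (w (t (r)) (t (r)))) (w (u) (u)))


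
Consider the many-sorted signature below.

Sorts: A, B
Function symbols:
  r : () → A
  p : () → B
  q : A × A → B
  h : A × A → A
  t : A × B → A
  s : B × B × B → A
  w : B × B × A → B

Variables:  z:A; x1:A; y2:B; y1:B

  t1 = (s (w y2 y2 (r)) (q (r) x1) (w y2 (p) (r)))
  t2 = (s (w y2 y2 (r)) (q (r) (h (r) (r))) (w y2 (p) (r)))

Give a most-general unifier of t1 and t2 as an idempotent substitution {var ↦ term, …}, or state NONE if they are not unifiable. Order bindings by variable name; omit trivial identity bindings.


{x1 ↦ (h (r) (r))}


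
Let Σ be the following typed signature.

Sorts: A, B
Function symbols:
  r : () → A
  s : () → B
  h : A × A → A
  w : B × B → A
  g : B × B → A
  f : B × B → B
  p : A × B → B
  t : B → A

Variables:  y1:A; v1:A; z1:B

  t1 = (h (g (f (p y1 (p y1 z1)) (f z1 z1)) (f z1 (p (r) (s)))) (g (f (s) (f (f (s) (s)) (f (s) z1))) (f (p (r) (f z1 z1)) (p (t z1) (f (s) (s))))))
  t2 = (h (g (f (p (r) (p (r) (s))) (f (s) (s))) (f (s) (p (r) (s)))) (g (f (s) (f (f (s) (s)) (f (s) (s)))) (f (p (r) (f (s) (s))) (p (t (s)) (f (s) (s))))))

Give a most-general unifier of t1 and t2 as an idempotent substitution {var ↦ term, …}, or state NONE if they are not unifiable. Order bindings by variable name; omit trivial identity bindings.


{y1 ↦ (r), z1 ↦ (s)}


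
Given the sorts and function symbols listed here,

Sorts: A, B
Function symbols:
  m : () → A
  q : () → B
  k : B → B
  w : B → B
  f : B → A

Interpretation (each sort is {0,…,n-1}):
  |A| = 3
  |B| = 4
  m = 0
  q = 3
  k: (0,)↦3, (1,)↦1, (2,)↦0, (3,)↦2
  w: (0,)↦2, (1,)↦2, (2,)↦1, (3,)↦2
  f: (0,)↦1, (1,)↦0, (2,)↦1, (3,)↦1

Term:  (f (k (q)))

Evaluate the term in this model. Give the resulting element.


value = 1

  q = 3
  (k (q)) = k(3,) = 2
  (f (k (q))) = f(2,) = 1


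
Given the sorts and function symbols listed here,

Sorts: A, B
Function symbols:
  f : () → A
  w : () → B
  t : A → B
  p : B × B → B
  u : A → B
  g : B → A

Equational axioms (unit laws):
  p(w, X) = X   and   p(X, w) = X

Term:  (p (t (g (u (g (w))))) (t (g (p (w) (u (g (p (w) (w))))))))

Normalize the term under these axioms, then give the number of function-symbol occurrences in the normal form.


size = 11

1. (p (t (g (u (g (w))))) (t (g (p (w) (u (g (p (w) (w))))))))  →  (p (t (g (u (g (w))))) (t (g (u (g (p (w) (w)))))))
2. (p (t (g (u (g (w))))) (t (g (u (g (p (w) (w)))))))  →  (p (t (g (u (g (w))))) (t (g (u (g (w))))))
normal form: (p (t (g (u (g (w))))) (t (g (u (g (w))))))


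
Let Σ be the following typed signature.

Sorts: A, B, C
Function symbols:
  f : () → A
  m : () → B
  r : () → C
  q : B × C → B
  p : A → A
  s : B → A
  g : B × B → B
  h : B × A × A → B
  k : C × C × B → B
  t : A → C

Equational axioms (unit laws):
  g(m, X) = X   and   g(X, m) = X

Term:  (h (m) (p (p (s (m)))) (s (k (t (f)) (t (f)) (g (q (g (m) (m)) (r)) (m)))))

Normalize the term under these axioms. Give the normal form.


normal form = (h (m) (p (p (s (m)))) (s (k (t (f)) (t (f)) (q (m) (r)))))

1. (h (m) (p (p (s (m)))) (s (k (t (f)) (t (f)) (g (q (g (m) (m)) (r)) (m)))))  →  (h (m) (p (p (s (m)))) (s (k (t (f)) (t (f)) (q (g (m) (m)) (r)))))
2. (h (m) (p (p (s (m)))) (s (k (t (f)) (t (f)) (q (g (m) (m)) (r)))))  →  (h (m) (p (p (s (m)))) (s (k (t (f)) (t (f)) (q (m) (r)))))


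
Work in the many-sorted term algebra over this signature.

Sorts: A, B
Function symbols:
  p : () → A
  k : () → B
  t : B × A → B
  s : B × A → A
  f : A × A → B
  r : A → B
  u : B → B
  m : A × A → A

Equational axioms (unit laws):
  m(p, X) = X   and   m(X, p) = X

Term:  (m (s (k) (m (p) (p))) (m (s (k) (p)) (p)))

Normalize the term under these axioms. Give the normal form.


1. (m (s (k) (m (p) (p))) (m (s (k) (p)) (p)))  →  (m (s (k) (p)) (m (s (k) (p)) (p)))
2. (m (s (k) (p)) (m (s (k) (p)) (p)))  →  (m (s (k) (p)) (s (k) (p)))

normal form = (m (s (k) (p)) (s (k) (p)))


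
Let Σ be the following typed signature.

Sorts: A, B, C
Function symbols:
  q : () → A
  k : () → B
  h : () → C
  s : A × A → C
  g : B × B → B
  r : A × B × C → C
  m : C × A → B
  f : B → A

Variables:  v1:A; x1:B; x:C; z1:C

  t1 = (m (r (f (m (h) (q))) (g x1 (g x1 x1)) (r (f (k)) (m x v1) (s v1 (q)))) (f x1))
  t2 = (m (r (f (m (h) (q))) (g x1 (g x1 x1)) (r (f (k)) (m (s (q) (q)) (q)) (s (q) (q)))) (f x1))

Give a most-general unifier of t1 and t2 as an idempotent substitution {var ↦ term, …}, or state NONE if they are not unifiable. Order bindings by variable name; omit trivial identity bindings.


{v1 ↦ (q), x ↦ (s (q) (q))}
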